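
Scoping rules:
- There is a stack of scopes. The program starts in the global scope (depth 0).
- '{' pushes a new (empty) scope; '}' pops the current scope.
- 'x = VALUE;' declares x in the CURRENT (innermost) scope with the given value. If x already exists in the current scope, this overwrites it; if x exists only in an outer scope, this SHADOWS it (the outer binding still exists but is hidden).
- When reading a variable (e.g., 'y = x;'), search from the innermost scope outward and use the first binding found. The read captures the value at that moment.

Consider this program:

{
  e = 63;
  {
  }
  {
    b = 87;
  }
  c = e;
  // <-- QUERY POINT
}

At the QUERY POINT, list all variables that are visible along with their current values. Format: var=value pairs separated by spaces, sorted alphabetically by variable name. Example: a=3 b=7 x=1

Step 1: enter scope (depth=1)
Step 2: declare e=63 at depth 1
Step 3: enter scope (depth=2)
Step 4: exit scope (depth=1)
Step 5: enter scope (depth=2)
Step 6: declare b=87 at depth 2
Step 7: exit scope (depth=1)
Step 8: declare c=(read e)=63 at depth 1
Visible at query point: c=63 e=63

Answer: c=63 e=63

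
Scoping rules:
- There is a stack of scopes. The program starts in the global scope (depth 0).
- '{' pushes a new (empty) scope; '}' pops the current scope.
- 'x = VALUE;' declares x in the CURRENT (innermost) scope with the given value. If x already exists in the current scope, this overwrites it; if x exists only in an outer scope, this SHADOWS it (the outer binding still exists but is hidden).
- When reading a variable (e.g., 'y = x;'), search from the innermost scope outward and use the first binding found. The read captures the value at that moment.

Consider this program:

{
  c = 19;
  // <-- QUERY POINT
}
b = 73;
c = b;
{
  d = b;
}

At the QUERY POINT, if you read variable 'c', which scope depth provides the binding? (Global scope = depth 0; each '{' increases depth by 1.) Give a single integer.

Answer: 1

Derivation:
Step 1: enter scope (depth=1)
Step 2: declare c=19 at depth 1
Visible at query point: c=19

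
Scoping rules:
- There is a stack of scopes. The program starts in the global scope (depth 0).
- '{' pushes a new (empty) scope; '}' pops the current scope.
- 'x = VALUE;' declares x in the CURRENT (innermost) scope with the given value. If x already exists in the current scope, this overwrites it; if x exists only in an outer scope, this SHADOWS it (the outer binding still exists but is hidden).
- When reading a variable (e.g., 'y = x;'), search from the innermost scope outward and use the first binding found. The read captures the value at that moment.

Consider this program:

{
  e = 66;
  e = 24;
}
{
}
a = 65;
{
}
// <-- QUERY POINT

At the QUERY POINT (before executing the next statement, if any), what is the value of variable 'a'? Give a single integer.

Step 1: enter scope (depth=1)
Step 2: declare e=66 at depth 1
Step 3: declare e=24 at depth 1
Step 4: exit scope (depth=0)
Step 5: enter scope (depth=1)
Step 6: exit scope (depth=0)
Step 7: declare a=65 at depth 0
Step 8: enter scope (depth=1)
Step 9: exit scope (depth=0)
Visible at query point: a=65

Answer: 65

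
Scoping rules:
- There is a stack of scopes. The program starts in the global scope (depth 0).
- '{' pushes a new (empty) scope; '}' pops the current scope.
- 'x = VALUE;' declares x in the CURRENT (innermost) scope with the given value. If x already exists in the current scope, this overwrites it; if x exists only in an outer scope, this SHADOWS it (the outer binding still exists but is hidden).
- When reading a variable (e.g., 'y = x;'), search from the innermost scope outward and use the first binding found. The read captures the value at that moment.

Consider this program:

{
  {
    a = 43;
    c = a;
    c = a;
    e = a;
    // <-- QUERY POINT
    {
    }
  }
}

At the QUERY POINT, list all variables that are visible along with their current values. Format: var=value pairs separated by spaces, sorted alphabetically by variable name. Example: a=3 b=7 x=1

Answer: a=43 c=43 e=43

Derivation:
Step 1: enter scope (depth=1)
Step 2: enter scope (depth=2)
Step 3: declare a=43 at depth 2
Step 4: declare c=(read a)=43 at depth 2
Step 5: declare c=(read a)=43 at depth 2
Step 6: declare e=(read a)=43 at depth 2
Visible at query point: a=43 c=43 e=43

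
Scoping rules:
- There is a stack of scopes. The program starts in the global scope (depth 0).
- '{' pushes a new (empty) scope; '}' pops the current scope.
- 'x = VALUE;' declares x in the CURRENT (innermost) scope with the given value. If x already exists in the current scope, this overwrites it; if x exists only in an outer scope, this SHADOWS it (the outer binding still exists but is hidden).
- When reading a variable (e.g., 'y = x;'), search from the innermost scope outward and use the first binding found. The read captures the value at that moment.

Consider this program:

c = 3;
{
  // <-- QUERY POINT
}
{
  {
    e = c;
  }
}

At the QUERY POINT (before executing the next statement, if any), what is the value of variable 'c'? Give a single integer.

Step 1: declare c=3 at depth 0
Step 2: enter scope (depth=1)
Visible at query point: c=3

Answer: 3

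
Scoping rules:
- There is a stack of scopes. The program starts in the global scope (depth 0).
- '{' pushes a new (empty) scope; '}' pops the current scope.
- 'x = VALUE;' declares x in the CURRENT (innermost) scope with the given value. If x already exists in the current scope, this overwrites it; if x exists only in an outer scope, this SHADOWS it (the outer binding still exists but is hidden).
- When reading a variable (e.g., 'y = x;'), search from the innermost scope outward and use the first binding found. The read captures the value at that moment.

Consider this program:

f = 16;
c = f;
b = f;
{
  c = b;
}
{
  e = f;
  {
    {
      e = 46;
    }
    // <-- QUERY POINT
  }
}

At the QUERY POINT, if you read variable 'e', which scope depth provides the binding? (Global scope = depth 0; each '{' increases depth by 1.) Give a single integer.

Answer: 1

Derivation:
Step 1: declare f=16 at depth 0
Step 2: declare c=(read f)=16 at depth 0
Step 3: declare b=(read f)=16 at depth 0
Step 4: enter scope (depth=1)
Step 5: declare c=(read b)=16 at depth 1
Step 6: exit scope (depth=0)
Step 7: enter scope (depth=1)
Step 8: declare e=(read f)=16 at depth 1
Step 9: enter scope (depth=2)
Step 10: enter scope (depth=3)
Step 11: declare e=46 at depth 3
Step 12: exit scope (depth=2)
Visible at query point: b=16 c=16 e=16 f=16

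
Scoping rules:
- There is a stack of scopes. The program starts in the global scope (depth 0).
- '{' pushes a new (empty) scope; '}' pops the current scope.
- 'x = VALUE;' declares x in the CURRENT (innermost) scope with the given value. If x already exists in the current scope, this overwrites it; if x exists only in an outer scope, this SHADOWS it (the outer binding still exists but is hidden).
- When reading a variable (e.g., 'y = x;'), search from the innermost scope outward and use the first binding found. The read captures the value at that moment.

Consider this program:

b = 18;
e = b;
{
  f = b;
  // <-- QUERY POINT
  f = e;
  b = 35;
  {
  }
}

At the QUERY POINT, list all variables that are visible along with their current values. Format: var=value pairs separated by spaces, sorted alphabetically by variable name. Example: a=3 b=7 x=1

Answer: b=18 e=18 f=18

Derivation:
Step 1: declare b=18 at depth 0
Step 2: declare e=(read b)=18 at depth 0
Step 3: enter scope (depth=1)
Step 4: declare f=(read b)=18 at depth 1
Visible at query point: b=18 e=18 f=18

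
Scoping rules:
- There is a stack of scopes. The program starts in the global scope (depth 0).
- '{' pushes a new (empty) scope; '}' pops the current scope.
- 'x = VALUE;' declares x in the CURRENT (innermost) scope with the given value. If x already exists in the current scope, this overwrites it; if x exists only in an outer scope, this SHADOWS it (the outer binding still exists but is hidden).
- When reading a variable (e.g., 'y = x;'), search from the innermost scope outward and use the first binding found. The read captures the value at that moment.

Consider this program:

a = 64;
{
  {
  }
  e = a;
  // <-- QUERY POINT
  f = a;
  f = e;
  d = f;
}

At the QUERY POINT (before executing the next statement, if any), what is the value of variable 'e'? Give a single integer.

Step 1: declare a=64 at depth 0
Step 2: enter scope (depth=1)
Step 3: enter scope (depth=2)
Step 4: exit scope (depth=1)
Step 5: declare e=(read a)=64 at depth 1
Visible at query point: a=64 e=64

Answer: 64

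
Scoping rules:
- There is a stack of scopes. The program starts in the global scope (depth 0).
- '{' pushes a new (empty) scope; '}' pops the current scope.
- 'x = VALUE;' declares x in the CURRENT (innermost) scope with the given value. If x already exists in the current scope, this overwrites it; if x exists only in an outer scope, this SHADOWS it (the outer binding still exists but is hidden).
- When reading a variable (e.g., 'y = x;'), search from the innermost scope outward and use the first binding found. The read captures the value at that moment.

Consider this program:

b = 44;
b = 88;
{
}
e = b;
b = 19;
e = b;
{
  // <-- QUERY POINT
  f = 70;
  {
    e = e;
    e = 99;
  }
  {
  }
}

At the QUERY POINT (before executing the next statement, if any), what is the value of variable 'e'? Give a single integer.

Answer: 19

Derivation:
Step 1: declare b=44 at depth 0
Step 2: declare b=88 at depth 0
Step 3: enter scope (depth=1)
Step 4: exit scope (depth=0)
Step 5: declare e=(read b)=88 at depth 0
Step 6: declare b=19 at depth 0
Step 7: declare e=(read b)=19 at depth 0
Step 8: enter scope (depth=1)
Visible at query point: b=19 e=19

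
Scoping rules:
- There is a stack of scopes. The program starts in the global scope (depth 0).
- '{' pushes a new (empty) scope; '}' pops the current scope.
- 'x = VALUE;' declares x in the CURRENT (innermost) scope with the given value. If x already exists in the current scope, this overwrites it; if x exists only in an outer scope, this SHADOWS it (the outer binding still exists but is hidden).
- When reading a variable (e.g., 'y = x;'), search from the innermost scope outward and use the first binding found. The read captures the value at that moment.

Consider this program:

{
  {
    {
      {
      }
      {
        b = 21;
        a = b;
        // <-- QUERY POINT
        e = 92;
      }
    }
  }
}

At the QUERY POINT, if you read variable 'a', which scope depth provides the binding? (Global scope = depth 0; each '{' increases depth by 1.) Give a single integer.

Step 1: enter scope (depth=1)
Step 2: enter scope (depth=2)
Step 3: enter scope (depth=3)
Step 4: enter scope (depth=4)
Step 5: exit scope (depth=3)
Step 6: enter scope (depth=4)
Step 7: declare b=21 at depth 4
Step 8: declare a=(read b)=21 at depth 4
Visible at query point: a=21 b=21

Answer: 4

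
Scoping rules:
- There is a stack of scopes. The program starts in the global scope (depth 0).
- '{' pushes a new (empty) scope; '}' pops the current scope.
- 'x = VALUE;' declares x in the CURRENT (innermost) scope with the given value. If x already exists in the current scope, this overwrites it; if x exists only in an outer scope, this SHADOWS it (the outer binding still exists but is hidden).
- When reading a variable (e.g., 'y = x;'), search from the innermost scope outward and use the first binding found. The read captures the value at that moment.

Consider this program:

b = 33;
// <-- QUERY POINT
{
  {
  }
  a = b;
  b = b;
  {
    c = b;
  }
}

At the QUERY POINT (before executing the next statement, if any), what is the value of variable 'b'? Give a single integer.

Answer: 33

Derivation:
Step 1: declare b=33 at depth 0
Visible at query point: b=33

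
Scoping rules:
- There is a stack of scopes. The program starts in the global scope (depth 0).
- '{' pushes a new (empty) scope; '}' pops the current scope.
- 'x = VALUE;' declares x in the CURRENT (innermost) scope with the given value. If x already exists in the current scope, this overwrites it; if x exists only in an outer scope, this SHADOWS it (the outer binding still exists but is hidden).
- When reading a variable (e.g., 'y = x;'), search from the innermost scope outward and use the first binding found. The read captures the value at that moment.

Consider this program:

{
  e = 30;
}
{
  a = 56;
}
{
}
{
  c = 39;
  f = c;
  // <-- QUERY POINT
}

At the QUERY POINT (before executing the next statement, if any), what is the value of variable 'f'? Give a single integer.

Step 1: enter scope (depth=1)
Step 2: declare e=30 at depth 1
Step 3: exit scope (depth=0)
Step 4: enter scope (depth=1)
Step 5: declare a=56 at depth 1
Step 6: exit scope (depth=0)
Step 7: enter scope (depth=1)
Step 8: exit scope (depth=0)
Step 9: enter scope (depth=1)
Step 10: declare c=39 at depth 1
Step 11: declare f=(read c)=39 at depth 1
Visible at query point: c=39 f=39

Answer: 39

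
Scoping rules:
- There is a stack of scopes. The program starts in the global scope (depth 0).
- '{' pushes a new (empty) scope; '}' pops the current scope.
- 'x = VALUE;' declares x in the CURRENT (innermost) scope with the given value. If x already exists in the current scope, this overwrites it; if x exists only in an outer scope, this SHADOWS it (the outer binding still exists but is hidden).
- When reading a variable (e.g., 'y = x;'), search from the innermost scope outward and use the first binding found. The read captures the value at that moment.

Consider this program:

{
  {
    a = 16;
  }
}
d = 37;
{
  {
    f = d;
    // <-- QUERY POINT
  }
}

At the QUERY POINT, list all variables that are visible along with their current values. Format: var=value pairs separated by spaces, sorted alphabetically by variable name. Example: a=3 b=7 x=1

Step 1: enter scope (depth=1)
Step 2: enter scope (depth=2)
Step 3: declare a=16 at depth 2
Step 4: exit scope (depth=1)
Step 5: exit scope (depth=0)
Step 6: declare d=37 at depth 0
Step 7: enter scope (depth=1)
Step 8: enter scope (depth=2)
Step 9: declare f=(read d)=37 at depth 2
Visible at query point: d=37 f=37

Answer: d=37 f=37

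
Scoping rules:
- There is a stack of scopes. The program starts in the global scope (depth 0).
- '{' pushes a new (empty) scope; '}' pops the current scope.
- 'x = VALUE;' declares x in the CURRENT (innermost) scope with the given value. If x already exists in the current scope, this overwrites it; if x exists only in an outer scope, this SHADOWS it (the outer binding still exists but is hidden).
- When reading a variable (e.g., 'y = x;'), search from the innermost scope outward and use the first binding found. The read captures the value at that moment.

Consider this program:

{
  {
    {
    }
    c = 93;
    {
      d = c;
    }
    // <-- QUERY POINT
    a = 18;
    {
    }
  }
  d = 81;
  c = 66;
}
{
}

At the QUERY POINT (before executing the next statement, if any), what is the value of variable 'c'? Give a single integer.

Answer: 93

Derivation:
Step 1: enter scope (depth=1)
Step 2: enter scope (depth=2)
Step 3: enter scope (depth=3)
Step 4: exit scope (depth=2)
Step 5: declare c=93 at depth 2
Step 6: enter scope (depth=3)
Step 7: declare d=(read c)=93 at depth 3
Step 8: exit scope (depth=2)
Visible at query point: c=93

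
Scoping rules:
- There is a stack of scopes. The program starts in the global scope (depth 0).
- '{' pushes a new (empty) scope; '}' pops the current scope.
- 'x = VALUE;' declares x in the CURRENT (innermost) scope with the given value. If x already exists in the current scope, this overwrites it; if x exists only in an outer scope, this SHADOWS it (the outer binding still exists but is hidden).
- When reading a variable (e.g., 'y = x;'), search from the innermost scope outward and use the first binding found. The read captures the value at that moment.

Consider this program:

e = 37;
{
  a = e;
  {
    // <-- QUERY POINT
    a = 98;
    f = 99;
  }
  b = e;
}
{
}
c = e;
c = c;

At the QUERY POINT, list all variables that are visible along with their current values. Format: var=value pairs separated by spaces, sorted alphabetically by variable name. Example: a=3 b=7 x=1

Step 1: declare e=37 at depth 0
Step 2: enter scope (depth=1)
Step 3: declare a=(read e)=37 at depth 1
Step 4: enter scope (depth=2)
Visible at query point: a=37 e=37

Answer: a=37 e=37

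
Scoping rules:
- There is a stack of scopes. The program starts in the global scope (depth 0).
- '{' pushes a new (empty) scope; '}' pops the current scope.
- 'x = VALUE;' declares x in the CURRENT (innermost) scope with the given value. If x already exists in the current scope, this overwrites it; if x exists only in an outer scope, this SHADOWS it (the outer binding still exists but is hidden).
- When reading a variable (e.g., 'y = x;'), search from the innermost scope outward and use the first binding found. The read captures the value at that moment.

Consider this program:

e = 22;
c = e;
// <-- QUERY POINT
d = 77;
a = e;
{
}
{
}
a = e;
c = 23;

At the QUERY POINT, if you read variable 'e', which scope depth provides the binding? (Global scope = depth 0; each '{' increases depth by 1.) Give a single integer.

Answer: 0

Derivation:
Step 1: declare e=22 at depth 0
Step 2: declare c=(read e)=22 at depth 0
Visible at query point: c=22 e=22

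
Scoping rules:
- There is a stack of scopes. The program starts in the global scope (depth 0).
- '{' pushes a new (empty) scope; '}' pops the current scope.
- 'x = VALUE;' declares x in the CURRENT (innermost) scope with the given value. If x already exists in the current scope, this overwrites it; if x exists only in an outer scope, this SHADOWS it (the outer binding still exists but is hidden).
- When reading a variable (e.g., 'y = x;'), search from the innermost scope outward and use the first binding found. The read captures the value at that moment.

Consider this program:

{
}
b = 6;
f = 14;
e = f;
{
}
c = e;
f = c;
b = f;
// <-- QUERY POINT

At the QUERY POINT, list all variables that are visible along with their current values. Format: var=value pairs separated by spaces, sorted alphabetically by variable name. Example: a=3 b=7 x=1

Step 1: enter scope (depth=1)
Step 2: exit scope (depth=0)
Step 3: declare b=6 at depth 0
Step 4: declare f=14 at depth 0
Step 5: declare e=(read f)=14 at depth 0
Step 6: enter scope (depth=1)
Step 7: exit scope (depth=0)
Step 8: declare c=(read e)=14 at depth 0
Step 9: declare f=(read c)=14 at depth 0
Step 10: declare b=(read f)=14 at depth 0
Visible at query point: b=14 c=14 e=14 f=14

Answer: b=14 c=14 e=14 f=14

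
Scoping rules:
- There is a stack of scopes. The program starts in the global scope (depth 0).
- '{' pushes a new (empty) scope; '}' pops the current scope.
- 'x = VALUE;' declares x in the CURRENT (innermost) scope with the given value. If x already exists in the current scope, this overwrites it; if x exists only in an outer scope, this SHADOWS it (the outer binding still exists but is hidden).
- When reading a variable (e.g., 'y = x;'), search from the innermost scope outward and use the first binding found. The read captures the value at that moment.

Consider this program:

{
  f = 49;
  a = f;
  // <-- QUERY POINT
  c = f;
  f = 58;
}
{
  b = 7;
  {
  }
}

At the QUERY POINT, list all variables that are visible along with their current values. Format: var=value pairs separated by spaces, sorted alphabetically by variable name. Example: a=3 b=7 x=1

Step 1: enter scope (depth=1)
Step 2: declare f=49 at depth 1
Step 3: declare a=(read f)=49 at depth 1
Visible at query point: a=49 f=49

Answer: a=49 f=49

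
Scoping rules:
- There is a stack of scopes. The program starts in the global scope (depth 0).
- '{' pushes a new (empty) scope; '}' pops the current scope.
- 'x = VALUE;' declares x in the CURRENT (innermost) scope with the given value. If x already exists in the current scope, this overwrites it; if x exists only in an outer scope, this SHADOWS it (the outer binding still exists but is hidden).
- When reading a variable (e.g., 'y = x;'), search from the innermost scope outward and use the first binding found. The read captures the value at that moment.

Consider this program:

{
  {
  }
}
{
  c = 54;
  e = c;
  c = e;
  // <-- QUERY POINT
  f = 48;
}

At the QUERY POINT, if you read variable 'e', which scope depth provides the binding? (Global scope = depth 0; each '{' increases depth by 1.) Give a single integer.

Step 1: enter scope (depth=1)
Step 2: enter scope (depth=2)
Step 3: exit scope (depth=1)
Step 4: exit scope (depth=0)
Step 5: enter scope (depth=1)
Step 6: declare c=54 at depth 1
Step 7: declare e=(read c)=54 at depth 1
Step 8: declare c=(read e)=54 at depth 1
Visible at query point: c=54 e=54

Answer: 1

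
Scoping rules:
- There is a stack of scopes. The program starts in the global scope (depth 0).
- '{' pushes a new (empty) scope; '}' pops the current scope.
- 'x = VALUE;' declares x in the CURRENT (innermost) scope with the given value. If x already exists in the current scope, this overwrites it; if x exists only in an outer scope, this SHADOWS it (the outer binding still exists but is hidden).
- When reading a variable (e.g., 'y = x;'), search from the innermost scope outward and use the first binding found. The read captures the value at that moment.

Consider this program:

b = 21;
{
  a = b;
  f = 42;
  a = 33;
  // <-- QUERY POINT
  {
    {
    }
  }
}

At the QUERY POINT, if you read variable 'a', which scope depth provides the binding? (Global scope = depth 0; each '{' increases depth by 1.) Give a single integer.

Answer: 1

Derivation:
Step 1: declare b=21 at depth 0
Step 2: enter scope (depth=1)
Step 3: declare a=(read b)=21 at depth 1
Step 4: declare f=42 at depth 1
Step 5: declare a=33 at depth 1
Visible at query point: a=33 b=21 f=42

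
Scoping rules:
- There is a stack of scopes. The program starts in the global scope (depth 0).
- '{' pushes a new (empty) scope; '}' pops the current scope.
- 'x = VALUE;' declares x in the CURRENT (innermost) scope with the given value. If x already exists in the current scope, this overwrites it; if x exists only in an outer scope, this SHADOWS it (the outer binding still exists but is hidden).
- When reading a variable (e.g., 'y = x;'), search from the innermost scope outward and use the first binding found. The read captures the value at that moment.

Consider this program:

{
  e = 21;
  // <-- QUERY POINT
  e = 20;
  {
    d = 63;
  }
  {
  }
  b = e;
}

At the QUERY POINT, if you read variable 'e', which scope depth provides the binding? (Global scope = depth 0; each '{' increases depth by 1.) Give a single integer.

Answer: 1

Derivation:
Step 1: enter scope (depth=1)
Step 2: declare e=21 at depth 1
Visible at query point: e=21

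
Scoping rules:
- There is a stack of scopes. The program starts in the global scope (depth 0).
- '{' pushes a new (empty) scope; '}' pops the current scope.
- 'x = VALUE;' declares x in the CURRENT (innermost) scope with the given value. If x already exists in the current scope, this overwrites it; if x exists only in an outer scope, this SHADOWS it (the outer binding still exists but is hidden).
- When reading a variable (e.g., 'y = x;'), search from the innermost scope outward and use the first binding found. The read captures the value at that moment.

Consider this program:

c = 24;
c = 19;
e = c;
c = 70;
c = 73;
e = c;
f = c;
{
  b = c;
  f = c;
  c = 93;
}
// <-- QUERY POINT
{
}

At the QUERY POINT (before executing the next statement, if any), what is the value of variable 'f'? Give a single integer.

Step 1: declare c=24 at depth 0
Step 2: declare c=19 at depth 0
Step 3: declare e=(read c)=19 at depth 0
Step 4: declare c=70 at depth 0
Step 5: declare c=73 at depth 0
Step 6: declare e=(read c)=73 at depth 0
Step 7: declare f=(read c)=73 at depth 0
Step 8: enter scope (depth=1)
Step 9: declare b=(read c)=73 at depth 1
Step 10: declare f=(read c)=73 at depth 1
Step 11: declare c=93 at depth 1
Step 12: exit scope (depth=0)
Visible at query point: c=73 e=73 f=73

Answer: 73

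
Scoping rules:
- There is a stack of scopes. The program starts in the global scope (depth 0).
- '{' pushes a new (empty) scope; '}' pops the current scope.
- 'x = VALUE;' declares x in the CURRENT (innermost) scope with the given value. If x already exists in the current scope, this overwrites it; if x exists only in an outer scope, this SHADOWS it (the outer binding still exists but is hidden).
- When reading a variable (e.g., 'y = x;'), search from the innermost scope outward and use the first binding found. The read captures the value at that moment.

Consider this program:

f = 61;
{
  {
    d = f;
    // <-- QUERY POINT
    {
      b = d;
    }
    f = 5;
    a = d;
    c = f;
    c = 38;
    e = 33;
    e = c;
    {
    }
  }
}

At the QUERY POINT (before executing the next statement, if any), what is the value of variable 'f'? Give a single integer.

Step 1: declare f=61 at depth 0
Step 2: enter scope (depth=1)
Step 3: enter scope (depth=2)
Step 4: declare d=(read f)=61 at depth 2
Visible at query point: d=61 f=61

Answer: 61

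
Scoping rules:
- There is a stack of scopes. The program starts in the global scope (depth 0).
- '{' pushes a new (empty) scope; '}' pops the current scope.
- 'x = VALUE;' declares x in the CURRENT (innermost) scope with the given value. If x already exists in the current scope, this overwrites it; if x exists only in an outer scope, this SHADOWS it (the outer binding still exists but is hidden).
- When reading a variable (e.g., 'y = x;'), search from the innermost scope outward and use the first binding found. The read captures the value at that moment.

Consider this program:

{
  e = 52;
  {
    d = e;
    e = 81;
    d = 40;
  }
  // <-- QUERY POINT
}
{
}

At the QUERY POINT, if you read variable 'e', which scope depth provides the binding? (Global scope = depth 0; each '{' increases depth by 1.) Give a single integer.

Answer: 1

Derivation:
Step 1: enter scope (depth=1)
Step 2: declare e=52 at depth 1
Step 3: enter scope (depth=2)
Step 4: declare d=(read e)=52 at depth 2
Step 5: declare e=81 at depth 2
Step 6: declare d=40 at depth 2
Step 7: exit scope (depth=1)
Visible at query point: e=52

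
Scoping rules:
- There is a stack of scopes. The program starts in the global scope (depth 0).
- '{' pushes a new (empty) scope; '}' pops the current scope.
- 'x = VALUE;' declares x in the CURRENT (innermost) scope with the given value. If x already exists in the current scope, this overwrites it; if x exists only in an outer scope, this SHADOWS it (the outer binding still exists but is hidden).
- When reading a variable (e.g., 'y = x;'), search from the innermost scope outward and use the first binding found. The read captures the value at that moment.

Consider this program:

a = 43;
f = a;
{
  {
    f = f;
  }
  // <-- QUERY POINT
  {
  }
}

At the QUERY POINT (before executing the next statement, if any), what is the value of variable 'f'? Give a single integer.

Answer: 43

Derivation:
Step 1: declare a=43 at depth 0
Step 2: declare f=(read a)=43 at depth 0
Step 3: enter scope (depth=1)
Step 4: enter scope (depth=2)
Step 5: declare f=(read f)=43 at depth 2
Step 6: exit scope (depth=1)
Visible at query point: a=43 f=43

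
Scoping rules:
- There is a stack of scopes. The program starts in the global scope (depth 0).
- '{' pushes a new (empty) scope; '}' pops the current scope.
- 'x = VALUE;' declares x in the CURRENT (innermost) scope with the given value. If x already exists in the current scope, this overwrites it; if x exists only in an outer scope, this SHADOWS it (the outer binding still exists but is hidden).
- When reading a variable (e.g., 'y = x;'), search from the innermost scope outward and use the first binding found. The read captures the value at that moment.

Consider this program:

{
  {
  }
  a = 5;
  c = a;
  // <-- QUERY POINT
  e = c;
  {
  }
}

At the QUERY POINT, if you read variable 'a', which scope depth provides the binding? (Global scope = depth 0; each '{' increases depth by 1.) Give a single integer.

Answer: 1

Derivation:
Step 1: enter scope (depth=1)
Step 2: enter scope (depth=2)
Step 3: exit scope (depth=1)
Step 4: declare a=5 at depth 1
Step 5: declare c=(read a)=5 at depth 1
Visible at query point: a=5 c=5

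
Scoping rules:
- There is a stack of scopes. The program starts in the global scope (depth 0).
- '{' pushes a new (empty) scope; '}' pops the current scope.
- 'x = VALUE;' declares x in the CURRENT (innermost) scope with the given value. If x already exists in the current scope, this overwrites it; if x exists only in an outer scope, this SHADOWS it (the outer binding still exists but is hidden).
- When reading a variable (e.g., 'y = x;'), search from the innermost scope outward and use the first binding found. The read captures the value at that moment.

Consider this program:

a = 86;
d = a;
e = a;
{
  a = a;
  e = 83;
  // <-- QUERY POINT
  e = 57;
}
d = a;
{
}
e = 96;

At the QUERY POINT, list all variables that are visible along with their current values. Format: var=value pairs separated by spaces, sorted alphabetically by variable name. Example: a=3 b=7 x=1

Step 1: declare a=86 at depth 0
Step 2: declare d=(read a)=86 at depth 0
Step 3: declare e=(read a)=86 at depth 0
Step 4: enter scope (depth=1)
Step 5: declare a=(read a)=86 at depth 1
Step 6: declare e=83 at depth 1
Visible at query point: a=86 d=86 e=83

Answer: a=86 d=86 e=83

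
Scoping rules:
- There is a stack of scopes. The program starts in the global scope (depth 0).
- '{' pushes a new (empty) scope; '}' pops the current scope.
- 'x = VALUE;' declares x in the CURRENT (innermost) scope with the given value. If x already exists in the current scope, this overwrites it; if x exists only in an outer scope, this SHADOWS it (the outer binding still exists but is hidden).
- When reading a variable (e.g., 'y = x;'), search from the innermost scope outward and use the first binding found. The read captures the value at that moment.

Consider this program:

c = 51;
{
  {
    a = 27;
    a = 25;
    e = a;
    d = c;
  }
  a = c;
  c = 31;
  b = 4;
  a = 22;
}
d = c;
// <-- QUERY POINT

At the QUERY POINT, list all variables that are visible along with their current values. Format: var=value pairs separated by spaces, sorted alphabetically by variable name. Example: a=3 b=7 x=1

Step 1: declare c=51 at depth 0
Step 2: enter scope (depth=1)
Step 3: enter scope (depth=2)
Step 4: declare a=27 at depth 2
Step 5: declare a=25 at depth 2
Step 6: declare e=(read a)=25 at depth 2
Step 7: declare d=(read c)=51 at depth 2
Step 8: exit scope (depth=1)
Step 9: declare a=(read c)=51 at depth 1
Step 10: declare c=31 at depth 1
Step 11: declare b=4 at depth 1
Step 12: declare a=22 at depth 1
Step 13: exit scope (depth=0)
Step 14: declare d=(read c)=51 at depth 0
Visible at query point: c=51 d=51

Answer: c=51 d=51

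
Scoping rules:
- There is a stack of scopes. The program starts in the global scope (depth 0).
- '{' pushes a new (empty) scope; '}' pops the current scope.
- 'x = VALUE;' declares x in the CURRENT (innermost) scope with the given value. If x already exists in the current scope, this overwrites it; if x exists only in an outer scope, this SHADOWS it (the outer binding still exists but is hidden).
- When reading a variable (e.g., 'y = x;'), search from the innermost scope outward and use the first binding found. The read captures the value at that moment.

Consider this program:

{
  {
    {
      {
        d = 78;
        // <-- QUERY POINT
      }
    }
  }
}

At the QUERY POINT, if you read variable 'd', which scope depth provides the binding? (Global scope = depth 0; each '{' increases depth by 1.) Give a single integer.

Answer: 4

Derivation:
Step 1: enter scope (depth=1)
Step 2: enter scope (depth=2)
Step 3: enter scope (depth=3)
Step 4: enter scope (depth=4)
Step 5: declare d=78 at depth 4
Visible at query point: d=78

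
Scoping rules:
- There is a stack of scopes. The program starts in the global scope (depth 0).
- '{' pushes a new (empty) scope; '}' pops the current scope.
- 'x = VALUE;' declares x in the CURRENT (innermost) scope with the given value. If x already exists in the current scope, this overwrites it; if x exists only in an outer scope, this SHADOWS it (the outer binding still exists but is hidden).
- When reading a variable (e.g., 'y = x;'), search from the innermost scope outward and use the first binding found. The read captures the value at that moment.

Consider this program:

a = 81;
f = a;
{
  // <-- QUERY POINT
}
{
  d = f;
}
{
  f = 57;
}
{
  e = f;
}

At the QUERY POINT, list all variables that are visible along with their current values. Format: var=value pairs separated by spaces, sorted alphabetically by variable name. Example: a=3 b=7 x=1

Answer: a=81 f=81

Derivation:
Step 1: declare a=81 at depth 0
Step 2: declare f=(read a)=81 at depth 0
Step 3: enter scope (depth=1)
Visible at query point: a=81 f=81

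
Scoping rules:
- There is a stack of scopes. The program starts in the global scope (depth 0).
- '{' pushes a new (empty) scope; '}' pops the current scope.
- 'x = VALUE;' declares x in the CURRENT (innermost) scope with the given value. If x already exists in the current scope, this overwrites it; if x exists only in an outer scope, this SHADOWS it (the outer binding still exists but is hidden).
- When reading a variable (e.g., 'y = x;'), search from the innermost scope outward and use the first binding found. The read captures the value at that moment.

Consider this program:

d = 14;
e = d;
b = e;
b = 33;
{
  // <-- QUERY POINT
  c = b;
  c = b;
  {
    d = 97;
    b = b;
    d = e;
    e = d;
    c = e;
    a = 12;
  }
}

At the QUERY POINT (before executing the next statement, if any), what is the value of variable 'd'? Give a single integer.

Answer: 14

Derivation:
Step 1: declare d=14 at depth 0
Step 2: declare e=(read d)=14 at depth 0
Step 3: declare b=(read e)=14 at depth 0
Step 4: declare b=33 at depth 0
Step 5: enter scope (depth=1)
Visible at query point: b=33 d=14 e=14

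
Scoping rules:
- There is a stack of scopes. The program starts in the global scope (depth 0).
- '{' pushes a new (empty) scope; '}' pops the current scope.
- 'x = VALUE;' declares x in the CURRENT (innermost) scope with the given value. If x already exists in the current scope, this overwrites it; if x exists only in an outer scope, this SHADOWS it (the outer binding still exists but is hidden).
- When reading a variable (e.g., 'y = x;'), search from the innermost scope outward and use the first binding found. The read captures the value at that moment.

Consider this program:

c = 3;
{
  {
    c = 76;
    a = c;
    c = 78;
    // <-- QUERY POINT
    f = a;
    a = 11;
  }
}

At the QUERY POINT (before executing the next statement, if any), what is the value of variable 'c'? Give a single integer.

Step 1: declare c=3 at depth 0
Step 2: enter scope (depth=1)
Step 3: enter scope (depth=2)
Step 4: declare c=76 at depth 2
Step 5: declare a=(read c)=76 at depth 2
Step 6: declare c=78 at depth 2
Visible at query point: a=76 c=78

Answer: 78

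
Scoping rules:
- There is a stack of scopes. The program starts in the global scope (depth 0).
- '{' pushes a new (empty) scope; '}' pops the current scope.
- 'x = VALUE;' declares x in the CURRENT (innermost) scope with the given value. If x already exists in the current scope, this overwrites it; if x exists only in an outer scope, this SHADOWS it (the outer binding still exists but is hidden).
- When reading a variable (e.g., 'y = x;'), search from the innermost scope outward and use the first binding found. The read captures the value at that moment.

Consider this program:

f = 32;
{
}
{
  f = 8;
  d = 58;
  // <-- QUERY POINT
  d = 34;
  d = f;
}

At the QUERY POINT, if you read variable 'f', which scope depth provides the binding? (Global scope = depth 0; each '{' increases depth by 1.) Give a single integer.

Answer: 1

Derivation:
Step 1: declare f=32 at depth 0
Step 2: enter scope (depth=1)
Step 3: exit scope (depth=0)
Step 4: enter scope (depth=1)
Step 5: declare f=8 at depth 1
Step 6: declare d=58 at depth 1
Visible at query point: d=58 f=8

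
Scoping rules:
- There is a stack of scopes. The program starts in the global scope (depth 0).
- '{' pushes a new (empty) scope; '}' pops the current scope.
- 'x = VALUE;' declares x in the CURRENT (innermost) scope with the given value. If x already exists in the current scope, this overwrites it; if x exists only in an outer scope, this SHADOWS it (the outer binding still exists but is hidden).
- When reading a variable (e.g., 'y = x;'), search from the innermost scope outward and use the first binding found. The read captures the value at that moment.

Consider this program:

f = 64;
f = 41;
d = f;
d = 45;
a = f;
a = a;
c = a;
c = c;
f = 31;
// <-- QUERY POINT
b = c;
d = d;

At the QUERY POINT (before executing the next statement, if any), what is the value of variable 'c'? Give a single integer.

Step 1: declare f=64 at depth 0
Step 2: declare f=41 at depth 0
Step 3: declare d=(read f)=41 at depth 0
Step 4: declare d=45 at depth 0
Step 5: declare a=(read f)=41 at depth 0
Step 6: declare a=(read a)=41 at depth 0
Step 7: declare c=(read a)=41 at depth 0
Step 8: declare c=(read c)=41 at depth 0
Step 9: declare f=31 at depth 0
Visible at query point: a=41 c=41 d=45 f=31

Answer: 41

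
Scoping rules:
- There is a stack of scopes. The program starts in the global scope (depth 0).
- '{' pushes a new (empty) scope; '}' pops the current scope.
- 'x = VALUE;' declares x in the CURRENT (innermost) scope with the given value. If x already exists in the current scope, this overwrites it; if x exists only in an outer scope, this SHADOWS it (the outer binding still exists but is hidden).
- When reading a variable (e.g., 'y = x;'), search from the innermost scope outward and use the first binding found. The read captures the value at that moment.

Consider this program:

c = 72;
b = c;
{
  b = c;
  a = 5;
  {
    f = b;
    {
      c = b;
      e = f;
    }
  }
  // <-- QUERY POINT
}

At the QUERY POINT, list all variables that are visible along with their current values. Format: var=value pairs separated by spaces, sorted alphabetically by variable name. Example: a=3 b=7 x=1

Step 1: declare c=72 at depth 0
Step 2: declare b=(read c)=72 at depth 0
Step 3: enter scope (depth=1)
Step 4: declare b=(read c)=72 at depth 1
Step 5: declare a=5 at depth 1
Step 6: enter scope (depth=2)
Step 7: declare f=(read b)=72 at depth 2
Step 8: enter scope (depth=3)
Step 9: declare c=(read b)=72 at depth 3
Step 10: declare e=(read f)=72 at depth 3
Step 11: exit scope (depth=2)
Step 12: exit scope (depth=1)
Visible at query point: a=5 b=72 c=72

Answer: a=5 b=72 c=72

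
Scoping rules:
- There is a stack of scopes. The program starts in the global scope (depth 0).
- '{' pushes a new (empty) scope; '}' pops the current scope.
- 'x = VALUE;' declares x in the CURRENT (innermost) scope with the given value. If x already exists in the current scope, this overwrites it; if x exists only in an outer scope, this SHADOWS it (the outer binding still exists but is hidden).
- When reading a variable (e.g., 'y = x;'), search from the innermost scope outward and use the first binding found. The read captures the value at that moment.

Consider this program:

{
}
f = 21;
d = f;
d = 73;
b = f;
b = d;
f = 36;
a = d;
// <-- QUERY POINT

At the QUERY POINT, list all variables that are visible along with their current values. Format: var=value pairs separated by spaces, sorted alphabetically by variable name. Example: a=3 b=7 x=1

Step 1: enter scope (depth=1)
Step 2: exit scope (depth=0)
Step 3: declare f=21 at depth 0
Step 4: declare d=(read f)=21 at depth 0
Step 5: declare d=73 at depth 0
Step 6: declare b=(read f)=21 at depth 0
Step 7: declare b=(read d)=73 at depth 0
Step 8: declare f=36 at depth 0
Step 9: declare a=(read d)=73 at depth 0
Visible at query point: a=73 b=73 d=73 f=36

Answer: a=73 b=73 d=73 f=36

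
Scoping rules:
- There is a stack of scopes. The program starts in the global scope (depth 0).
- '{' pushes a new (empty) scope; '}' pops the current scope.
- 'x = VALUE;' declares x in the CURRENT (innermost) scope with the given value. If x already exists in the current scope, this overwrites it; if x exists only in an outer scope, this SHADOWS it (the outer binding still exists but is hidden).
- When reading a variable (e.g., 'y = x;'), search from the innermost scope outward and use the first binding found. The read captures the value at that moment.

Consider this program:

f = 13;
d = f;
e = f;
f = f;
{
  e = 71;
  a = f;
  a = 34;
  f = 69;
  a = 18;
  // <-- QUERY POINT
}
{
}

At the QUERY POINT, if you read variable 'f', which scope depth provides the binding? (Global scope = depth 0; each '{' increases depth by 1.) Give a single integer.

Step 1: declare f=13 at depth 0
Step 2: declare d=(read f)=13 at depth 0
Step 3: declare e=(read f)=13 at depth 0
Step 4: declare f=(read f)=13 at depth 0
Step 5: enter scope (depth=1)
Step 6: declare e=71 at depth 1
Step 7: declare a=(read f)=13 at depth 1
Step 8: declare a=34 at depth 1
Step 9: declare f=69 at depth 1
Step 10: declare a=18 at depth 1
Visible at query point: a=18 d=13 e=71 f=69

Answer: 1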